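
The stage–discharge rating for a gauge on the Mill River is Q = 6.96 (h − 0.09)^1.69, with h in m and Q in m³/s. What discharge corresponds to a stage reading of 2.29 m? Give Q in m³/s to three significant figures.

26.4 m³/s

Q = 6.96 × (2.29 − 0.09)^1.69 = 6.96 × 2.2^1.69 = 26.38 m³/s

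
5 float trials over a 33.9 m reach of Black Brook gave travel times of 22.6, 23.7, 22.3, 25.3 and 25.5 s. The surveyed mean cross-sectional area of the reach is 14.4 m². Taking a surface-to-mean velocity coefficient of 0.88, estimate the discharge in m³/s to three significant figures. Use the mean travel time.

t̄ = (22.6 + 23.7 + 22.3 + 25.3 + 25.5) / 5 = 23.88 s
v_surface = L / t̄ = 33.9 / 23.88 = 1.420 m/s
v_mean = 0.88 × 1.420 = 1.249 m/s
Q = A × v_mean = 14.4 × 1.249 = 17.99 m³/s

18.0 m³/s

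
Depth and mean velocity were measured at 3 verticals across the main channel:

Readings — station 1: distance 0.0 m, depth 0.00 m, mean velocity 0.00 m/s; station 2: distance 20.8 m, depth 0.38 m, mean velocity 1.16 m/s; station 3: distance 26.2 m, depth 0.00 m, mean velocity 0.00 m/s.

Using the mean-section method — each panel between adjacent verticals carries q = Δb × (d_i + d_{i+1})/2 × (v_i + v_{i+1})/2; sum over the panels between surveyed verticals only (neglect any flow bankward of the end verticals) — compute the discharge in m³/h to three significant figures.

10400 m³/h

Panel 1-2: Δb = 20.8 m, d̄ = (0.00+0.38)/2 = 0.19, v̄ = (0.00+1.16)/2 = 0.58 → q = 20.8×0.19×0.58 = 2.292 m³/s
Panel 2-3: Δb = 5.4 m, d̄ = (0.38+0.00)/2 = 0.19, v̄ = (1.16+0.00)/2 = 0.58 → q = 5.4×0.19×0.58 = 0.5951 m³/s
Q = Σ q = 2.887 m³/s
= 2.887 × 3600 = 10390 m³/h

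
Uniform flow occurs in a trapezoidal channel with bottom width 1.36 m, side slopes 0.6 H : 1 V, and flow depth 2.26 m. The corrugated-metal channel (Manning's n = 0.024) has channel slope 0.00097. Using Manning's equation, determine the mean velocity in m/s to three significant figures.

A = (b + z·y)·y = (1.36 + 0.6×2.26)×2.26 = 6.138 m²
P = b + 2y√(1+z²) = 1.36 + 2×2.26×√(1+0.6²) = 6.631 m
R = A/P = 6.138/6.631 = 0.9257 m
Q = (1/n)·A·R^(2/3)·S^(1/2) = (1/0.024) × 6.138 × 0.9257^(2/3) × 0.00097^(1/2) = 7.566 m³/s
V = Q/A = 7.566/6.138 = 1.233 m/s

1.23 m/s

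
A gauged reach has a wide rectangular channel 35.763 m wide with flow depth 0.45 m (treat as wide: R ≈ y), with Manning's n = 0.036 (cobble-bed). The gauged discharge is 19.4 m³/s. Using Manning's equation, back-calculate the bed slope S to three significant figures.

0.00546

A = b·y = 35.763 × 0.45 = 16.09 m²
Wide channel: R ≈ y = 0.45 m
S = (Q·n / (1·A·R^(2/3)))² = (19.4×0.036 / (1×16.09×0.5872))² = 0.005461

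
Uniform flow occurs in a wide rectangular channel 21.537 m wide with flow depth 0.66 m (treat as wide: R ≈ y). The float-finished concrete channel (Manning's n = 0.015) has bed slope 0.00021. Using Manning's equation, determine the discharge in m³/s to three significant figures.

A = b·y = 21.537 × 0.66 = 14.21 m²
Wide channel: R ≈ y = 0.66 m
Q = (1/n)·A·R^(2/3)·S^(1/2) = (1/0.015) × 14.21 × 0.6600^(2/3) × 0.00021^(1/2) = 10.41 m³/s

10.4 m³/s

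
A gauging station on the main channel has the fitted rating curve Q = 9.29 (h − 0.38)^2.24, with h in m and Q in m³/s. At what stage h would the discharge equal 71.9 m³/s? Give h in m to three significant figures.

h − h₀ = (Q/C)^(1/b) = (71.9/9.29)^(1/2.24) = 2.493 m
h = 0.38 + 2.493 = 2.873 m

2.87 m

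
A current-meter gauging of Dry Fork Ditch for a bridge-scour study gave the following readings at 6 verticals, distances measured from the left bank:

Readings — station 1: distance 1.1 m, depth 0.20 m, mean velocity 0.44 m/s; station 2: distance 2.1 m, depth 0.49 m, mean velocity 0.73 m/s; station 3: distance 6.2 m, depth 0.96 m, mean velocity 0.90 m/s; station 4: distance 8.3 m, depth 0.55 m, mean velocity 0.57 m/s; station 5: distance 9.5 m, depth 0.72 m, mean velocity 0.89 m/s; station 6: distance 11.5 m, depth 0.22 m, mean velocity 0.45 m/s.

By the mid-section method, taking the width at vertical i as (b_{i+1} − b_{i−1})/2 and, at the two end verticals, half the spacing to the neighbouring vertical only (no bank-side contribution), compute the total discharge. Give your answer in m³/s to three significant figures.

w_1 = (2.1 − 1.1)/2 = 0.5 m; q_1 = 0.44 × 0.20 × 0.5 = 0.04400 m³/s
w_2 = (6.2 − 1.1)/2 = 2.55 m; q_2 = 0.73 × 0.49 × 2.55 = 0.9121 m³/s
w_3 = (8.3 − 2.1)/2 = 3.1 m; q_3 = 0.90 × 0.96 × 3.1 = 2.678 m³/s
w_4 = (9.5 − 6.2)/2 = 1.65 m; q_4 = 0.57 × 0.55 × 1.65 = 0.5173 m³/s
w_5 = (11.5 − 8.3)/2 = 1.6 m; q_5 = 0.89 × 0.72 × 1.6 = 1.025 m³/s
w_6 = (11.5 − 9.5)/2 = 1 m; q_6 = 0.45 × 0.22 × 1 = 0.09900 m³/s
Q = Σ qᵢ = 5.276 m³/s

5.28 m³/s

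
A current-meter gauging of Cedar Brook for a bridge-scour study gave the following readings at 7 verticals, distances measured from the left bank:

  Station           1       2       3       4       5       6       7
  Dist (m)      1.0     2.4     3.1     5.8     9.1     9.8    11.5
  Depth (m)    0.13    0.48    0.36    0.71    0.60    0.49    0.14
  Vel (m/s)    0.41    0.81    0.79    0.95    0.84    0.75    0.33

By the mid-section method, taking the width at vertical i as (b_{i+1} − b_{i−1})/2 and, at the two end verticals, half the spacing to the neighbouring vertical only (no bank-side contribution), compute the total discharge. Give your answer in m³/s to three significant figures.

4.44 m³/s

w_1 = (2.4 − 1.0)/2 = 0.7 m; q_1 = 0.41 × 0.13 × 0.7 = 0.03731 m³/s
w_2 = (3.1 − 1.0)/2 = 1.05 m; q_2 = 0.81 × 0.48 × 1.05 = 0.4082 m³/s
w_3 = (5.8 − 2.4)/2 = 1.7 m; q_3 = 0.79 × 0.36 × 1.7 = 0.4835 m³/s
w_4 = (9.1 − 3.1)/2 = 3 m; q_4 = 0.95 × 0.71 × 3 = 2.024 m³/s
w_5 = (9.8 − 5.8)/2 = 2 m; q_5 = 0.84 × 0.60 × 2 = 1.008 m³/s
w_6 = (11.5 − 9.1)/2 = 1.2 m; q_6 = 0.75 × 0.49 × 1.2 = 0.4410 m³/s
w_7 = (11.5 − 9.8)/2 = 0.85 m; q_7 = 0.33 × 0.14 × 0.85 = 0.03927 m³/s
Q = Σ qᵢ = 4.441 m³/s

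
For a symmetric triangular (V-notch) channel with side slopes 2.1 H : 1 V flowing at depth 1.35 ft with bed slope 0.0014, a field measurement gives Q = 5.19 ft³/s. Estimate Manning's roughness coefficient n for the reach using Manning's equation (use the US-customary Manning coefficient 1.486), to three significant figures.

0.0295

A = z·y² = 2.1×1.35² = 3.827 ft²
P = 2y√(1+z²) = 2×1.35×√(1+2.1²) = 6.280 ft
R = A/P = 3.827/6.280 = 0.6094 ft
n = (1.486/Q)·A·R^(2/3)·S^(1/2) = (1.486/5.19) × 3.827 × 0.7188 × 0.03742 = 0.02947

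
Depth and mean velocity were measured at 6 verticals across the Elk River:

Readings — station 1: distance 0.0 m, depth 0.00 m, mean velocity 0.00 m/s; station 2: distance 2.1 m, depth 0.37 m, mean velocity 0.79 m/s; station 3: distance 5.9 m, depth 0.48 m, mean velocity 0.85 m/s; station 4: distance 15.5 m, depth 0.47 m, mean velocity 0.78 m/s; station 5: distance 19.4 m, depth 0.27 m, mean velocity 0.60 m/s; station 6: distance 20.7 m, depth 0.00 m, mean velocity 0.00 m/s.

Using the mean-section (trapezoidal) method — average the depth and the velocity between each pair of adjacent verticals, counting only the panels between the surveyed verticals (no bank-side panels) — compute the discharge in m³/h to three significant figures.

Panel 1-2: Δb = 2.1 m, d̄ = (0.00+0.37)/2 = 0.185, v̄ = (0.00+0.79)/2 = 0.395 → q = 2.1×0.185×0.395 = 0.1535 m³/s
Panel 2-3: Δb = 3.8 m, d̄ = (0.37+0.48)/2 = 0.425, v̄ = (0.79+0.85)/2 = 0.82 → q = 3.8×0.425×0.82 = 1.324 m³/s
Panel 3-4: Δb = 9.6 m, d̄ = (0.48+0.47)/2 = 0.475, v̄ = (0.85+0.78)/2 = 0.815 → q = 9.6×0.475×0.815 = 3.716 m³/s
Panel 4-5: Δb = 3.9 m, d̄ = (0.47+0.27)/2 = 0.37, v̄ = (0.78+0.60)/2 = 0.69 → q = 3.9×0.37×0.69 = 0.9957 m³/s
Panel 5-6: Δb = 1.3 m, d̄ = (0.27+0.00)/2 = 0.135, v̄ = (0.60+0.00)/2 = 0.3 → q = 1.3×0.135×0.3 = 0.05265 m³/s
Q = Σ q = 6.242 m³/s
= 6.242 × 3600 = 22470 m³/h

22500 m³/h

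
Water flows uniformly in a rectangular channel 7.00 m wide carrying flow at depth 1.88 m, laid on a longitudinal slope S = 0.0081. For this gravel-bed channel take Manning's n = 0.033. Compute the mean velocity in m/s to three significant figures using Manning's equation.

A = b·y = 7.00 × 1.88 = 13.16 m²
P = b + 2y = 7.00 + 2×1.88 = 10.76 m
R = A/P = 13.16/10.76 = 1.223 m
Q = (1/n)·A·R^(2/3)·S^(1/2) = (1/0.033) × 13.16 × 1.223^(2/3) × 0.0081^(1/2) = 41.05 m³/s
V = Q/A = 41.05/13.16 = 3.119 m/s

3.12 m/s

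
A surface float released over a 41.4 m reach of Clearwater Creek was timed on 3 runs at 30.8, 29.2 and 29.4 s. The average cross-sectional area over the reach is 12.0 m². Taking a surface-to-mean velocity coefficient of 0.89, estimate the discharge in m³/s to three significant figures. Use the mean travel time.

t̄ = (30.8 + 29.2 + 29.4) / 3 = 29.8 s
v_surface = L / t̄ = 41.4 / 29.8 = 1.389 m/s
v_mean = 0.89 × 1.389 = 1.236 m/s
Q = A × v_mean = 12.0 × 1.236 = 14.84 m³/s

14.8 m³/s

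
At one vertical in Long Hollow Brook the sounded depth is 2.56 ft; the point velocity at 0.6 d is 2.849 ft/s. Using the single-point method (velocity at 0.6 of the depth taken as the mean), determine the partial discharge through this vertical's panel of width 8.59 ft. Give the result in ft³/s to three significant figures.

v̄ = v₀.₆ = 2.849 ft/s
q = v̄ × d × w = 2.849 × 2.56 × 8.59 = 62.65 ft³/s

62.7 ft³/s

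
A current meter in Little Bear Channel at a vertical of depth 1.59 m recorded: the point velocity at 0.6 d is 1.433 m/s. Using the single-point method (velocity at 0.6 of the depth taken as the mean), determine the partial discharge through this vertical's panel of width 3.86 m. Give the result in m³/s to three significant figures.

v̄ = v₀.₆ = 1.433 m/s
q = v̄ × d × w = 1.433 × 1.59 × 3.86 = 8.795 m³/s

8.79 m³/s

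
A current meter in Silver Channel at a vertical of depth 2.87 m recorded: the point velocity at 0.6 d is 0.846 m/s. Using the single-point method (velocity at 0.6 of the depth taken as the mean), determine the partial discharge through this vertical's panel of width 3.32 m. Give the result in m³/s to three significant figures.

v̄ = v₀.₆ = 0.846 m/s
q = v̄ × d × w = 0.8460 × 2.87 × 3.32 = 8.061 m³/s

8.06 m³/s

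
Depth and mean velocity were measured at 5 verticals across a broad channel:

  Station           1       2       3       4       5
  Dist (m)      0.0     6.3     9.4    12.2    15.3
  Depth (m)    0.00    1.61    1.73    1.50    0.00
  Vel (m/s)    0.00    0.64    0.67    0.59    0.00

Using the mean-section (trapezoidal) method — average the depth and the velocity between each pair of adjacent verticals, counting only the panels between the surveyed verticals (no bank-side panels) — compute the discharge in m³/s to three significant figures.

8.55 m³/s

Panel 1-2: Δb = 6.3 m, d̄ = (0.00+1.61)/2 = 0.805, v̄ = (0.00+0.64)/2 = 0.32 → q = 6.3×0.805×0.32 = 1.623 m³/s
Panel 2-3: Δb = 3.1 m, d̄ = (1.61+1.73)/2 = 1.67, v̄ = (0.64+0.67)/2 = 0.655 → q = 3.1×1.67×0.655 = 3.391 m³/s
Panel 3-4: Δb = 2.8 m, d̄ = (1.73+1.50)/2 = 1.615, v̄ = (0.67+0.59)/2 = 0.63 → q = 2.8×1.615×0.63 = 2.849 m³/s
Panel 4-5: Δb = 3.1 m, d̄ = (1.50+0.00)/2 = 0.75, v̄ = (0.59+0.00)/2 = 0.295 → q = 3.1×0.75×0.295 = 0.6859 m³/s
Q = Σ q = 8.549 m³/s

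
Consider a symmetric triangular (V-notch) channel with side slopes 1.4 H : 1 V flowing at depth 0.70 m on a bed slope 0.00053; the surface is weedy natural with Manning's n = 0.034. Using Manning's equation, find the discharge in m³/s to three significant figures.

0.201 m³/s

A = z·y² = 1.4×0.70² = 0.6860 m²
P = 2y√(1+z²) = 2×0.70×√(1+1.4²) = 2.409 m
R = A/P = 0.6860/2.409 = 0.2848 m
Q = (1/n)·A·R^(2/3)·S^(1/2) = (1/0.034) × 0.6860 × 0.2848^(2/3) × 0.00053^(1/2) = 0.2011 m³/s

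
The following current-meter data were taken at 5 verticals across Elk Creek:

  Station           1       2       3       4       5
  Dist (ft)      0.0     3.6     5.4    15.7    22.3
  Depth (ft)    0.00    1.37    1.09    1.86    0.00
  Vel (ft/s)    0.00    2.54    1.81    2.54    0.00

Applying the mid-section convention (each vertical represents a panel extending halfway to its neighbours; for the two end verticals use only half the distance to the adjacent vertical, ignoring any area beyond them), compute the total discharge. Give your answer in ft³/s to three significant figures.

w_2 = (5.4 − 0.0)/2 = 2.7 ft; q_2 = 2.54 × 1.37 × 2.7 = 9.395 ft³/s
w_3 = (15.7 − 3.6)/2 = 6.05 ft; q_3 = 1.81 × 1.09 × 6.05 = 11.94 ft³/s
w_4 = (22.3 − 5.4)/2 = 8.45 ft; q_4 = 2.54 × 1.86 × 8.45 = 39.92 ft³/s
Stations 1, 5 contribute zero (depth or velocity is 0).
Q = Σ qᵢ = 61.25 ft³/s

61.3 ft³/s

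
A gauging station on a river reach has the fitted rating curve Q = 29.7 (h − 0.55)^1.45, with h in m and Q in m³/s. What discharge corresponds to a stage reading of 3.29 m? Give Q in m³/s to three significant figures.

128 m³/s

Q = 29.7 × (3.29 − 0.55)^1.45 = 29.7 × 2.74^1.45 = 128.1 m³/s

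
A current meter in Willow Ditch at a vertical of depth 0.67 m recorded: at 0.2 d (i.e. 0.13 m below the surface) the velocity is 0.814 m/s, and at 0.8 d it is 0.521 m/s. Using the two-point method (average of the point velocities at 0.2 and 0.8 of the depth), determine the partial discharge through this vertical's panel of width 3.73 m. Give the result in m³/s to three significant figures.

v̄ = (0.814 + 0.521) / 2 = 0.6675 m/s
q = v̄ × d × w = 0.6675 × 0.67 × 3.73 = 1.668 m³/s

1.67 m³/s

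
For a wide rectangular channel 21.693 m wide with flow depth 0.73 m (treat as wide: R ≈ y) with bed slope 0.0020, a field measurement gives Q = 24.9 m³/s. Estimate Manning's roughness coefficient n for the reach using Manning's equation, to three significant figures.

A = b·y = 21.693 × 0.73 = 15.84 m²
Wide channel: R ≈ y = 0.73 m
n = (1/Q)·A·R^(2/3)·S^(1/2) = (1/24.9) × 15.84 × 0.8107 × 0.04472 = 0.02306

0.0231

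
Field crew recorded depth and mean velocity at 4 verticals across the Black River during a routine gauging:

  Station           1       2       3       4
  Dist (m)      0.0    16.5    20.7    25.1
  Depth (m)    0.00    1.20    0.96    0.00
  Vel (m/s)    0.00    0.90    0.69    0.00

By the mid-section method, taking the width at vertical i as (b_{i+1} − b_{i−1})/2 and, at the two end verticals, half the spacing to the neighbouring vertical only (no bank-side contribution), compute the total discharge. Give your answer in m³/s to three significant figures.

w_2 = (20.7 − 0.0)/2 = 10.35 m; q_2 = 0.90 × 1.20 × 10.35 = 11.18 m³/s
w_3 = (25.1 − 16.5)/2 = 4.3 m; q_3 = 0.69 × 0.96 × 4.3 = 2.848 m³/s
Stations 1, 4 contribute zero (depth or velocity is 0).
Q = Σ qᵢ = 14.03 m³/s

14.0 m³/s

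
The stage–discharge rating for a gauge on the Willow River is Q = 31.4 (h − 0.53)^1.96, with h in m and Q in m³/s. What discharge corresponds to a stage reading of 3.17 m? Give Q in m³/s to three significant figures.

Q = 31.4 × (3.17 − 0.53)^1.96 = 31.4 × 2.64^1.96 = 210.5 m³/s

211 m³/s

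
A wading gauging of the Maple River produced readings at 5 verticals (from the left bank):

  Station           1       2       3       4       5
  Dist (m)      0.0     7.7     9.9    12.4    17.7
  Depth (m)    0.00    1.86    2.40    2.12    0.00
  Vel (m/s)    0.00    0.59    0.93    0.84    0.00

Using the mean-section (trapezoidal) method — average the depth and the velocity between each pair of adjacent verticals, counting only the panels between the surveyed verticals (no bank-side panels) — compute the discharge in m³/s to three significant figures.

13.0 m³/s

Panel 1-2: Δb = 7.7 m, d̄ = (0.00+1.86)/2 = 0.93, v̄ = (0.00+0.59)/2 = 0.295 → q = 7.7×0.93×0.295 = 2.112 m³/s
Panel 2-3: Δb = 2.2 m, d̄ = (1.86+2.40)/2 = 2.13, v̄ = (0.59+0.93)/2 = 0.76 → q = 2.2×2.13×0.76 = 3.561 m³/s
Panel 3-4: Δb = 2.5 m, d̄ = (2.40+2.12)/2 = 2.26, v̄ = (0.93+0.84)/2 = 0.885 → q = 2.5×2.26×0.885 = 5.000 m³/s
Panel 4-5: Δb = 5.3 m, d̄ = (2.12+0.00)/2 = 1.06, v̄ = (0.84+0.00)/2 = 0.42 → q = 5.3×1.06×0.42 = 2.360 m³/s
Q = Σ q = 13.03 m³/s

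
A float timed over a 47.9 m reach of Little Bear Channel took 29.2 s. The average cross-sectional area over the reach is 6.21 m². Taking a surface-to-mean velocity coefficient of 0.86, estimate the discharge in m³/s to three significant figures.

v_surface = L / t̄ = 47.9 / 29.2 = 1.640 m/s
v_mean = 0.86 × 1.640 = 1.411 m/s
Q = A × v_mean = 6.21 × 1.411 = 8.761 m³/s

8.76 m³/s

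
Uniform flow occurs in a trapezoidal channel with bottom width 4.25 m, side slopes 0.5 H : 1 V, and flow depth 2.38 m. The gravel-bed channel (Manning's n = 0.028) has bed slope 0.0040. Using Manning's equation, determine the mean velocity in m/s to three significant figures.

2.76 m/s

A = (b + z·y)·y = (4.25 + 0.5×2.38)×2.38 = 12.95 m²
P = b + 2y√(1+z²) = 4.25 + 2×2.38×√(1+0.5²) = 9.572 m
R = A/P = 12.95/9.572 = 1.353 m
Q = (1/n)·A·R^(2/3)·S^(1/2) = (1/0.028) × 12.95 × 1.353^(2/3) × 0.0040^(1/2) = 35.77 m³/s
V = Q/A = 35.77/12.95 = 2.763 m/s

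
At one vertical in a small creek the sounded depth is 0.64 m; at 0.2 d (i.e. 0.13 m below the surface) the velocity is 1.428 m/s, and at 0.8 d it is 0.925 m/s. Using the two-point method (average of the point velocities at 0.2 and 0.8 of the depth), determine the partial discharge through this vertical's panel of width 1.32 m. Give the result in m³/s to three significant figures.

v̄ = (1.428 + 0.925) / 2 = 1.177 m/s
q = v̄ × d × w = 1.177 × 0.64 × 1.32 = 0.9939 m³/s

0.994 m³/s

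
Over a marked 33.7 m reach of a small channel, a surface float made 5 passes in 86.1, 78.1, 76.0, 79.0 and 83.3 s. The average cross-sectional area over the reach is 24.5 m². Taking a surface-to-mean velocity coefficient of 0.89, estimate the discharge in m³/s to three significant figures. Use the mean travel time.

9.13 m³/s

t̄ = (86.1 + 78.1 + 76.0 + 79.0 + 83.3) / 5 = 80.5 s
v_surface = L / t̄ = 33.7 / 80.5 = 0.4186 m/s
v_mean = 0.89 × 0.4186 = 0.3726 m/s
Q = A × v_mean = 24.5 × 0.3726 = 9.128 m³/s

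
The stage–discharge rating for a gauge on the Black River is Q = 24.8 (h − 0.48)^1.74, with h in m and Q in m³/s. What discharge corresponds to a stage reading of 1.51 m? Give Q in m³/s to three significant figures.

26.1 m³/s

Q = 24.8 × (1.51 − 0.48)^1.74 = 24.8 × 1.03^1.74 = 26.11 m³/s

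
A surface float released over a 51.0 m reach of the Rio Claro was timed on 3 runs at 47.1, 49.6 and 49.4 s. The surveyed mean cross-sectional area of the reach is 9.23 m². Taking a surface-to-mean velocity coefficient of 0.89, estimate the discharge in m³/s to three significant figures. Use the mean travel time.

8.60 m³/s

t̄ = (47.1 + 49.6 + 49.4) / 3 = 48.7 s
v_surface = L / t̄ = 51.0 / 48.7 = 1.047 m/s
v_mean = 0.89 × 1.047 = 0.9320 m/s
Q = A × v_mean = 9.23 × 0.9320 = 8.603 m³/s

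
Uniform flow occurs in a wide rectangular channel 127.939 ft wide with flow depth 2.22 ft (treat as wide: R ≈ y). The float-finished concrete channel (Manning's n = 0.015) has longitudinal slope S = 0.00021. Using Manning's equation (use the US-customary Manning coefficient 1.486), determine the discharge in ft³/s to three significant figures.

694 ft³/s

A = b·y = 127.939 × 2.22 = 284.0 ft²
Wide channel: R ≈ y = 2.22 ft
Q = (1.486/n)·A·R^(2/3)·S^(1/2) = (1.486/0.015) × 284.0 × 2.220^(2/3) × 0.00021^(1/2) = 693.9 ft³/s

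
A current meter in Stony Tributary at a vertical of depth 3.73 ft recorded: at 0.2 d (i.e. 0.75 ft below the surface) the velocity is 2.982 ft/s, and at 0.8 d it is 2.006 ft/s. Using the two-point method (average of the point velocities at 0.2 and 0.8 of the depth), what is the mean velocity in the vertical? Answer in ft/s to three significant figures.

2.49 ft/s

v̄ = (2.982 + 2.006) / 2 = 2.494 ft/s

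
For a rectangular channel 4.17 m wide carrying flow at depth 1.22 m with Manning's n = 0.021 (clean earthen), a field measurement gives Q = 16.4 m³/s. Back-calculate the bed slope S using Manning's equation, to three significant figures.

0.00650

A = b·y = 4.17 × 1.22 = 5.087 m²
P = b + 2y = 4.17 + 2×1.22 = 6.610 m
R = A/P = 5.087/6.610 = 0.7697 m
S = (Q·n / (1·A·R^(2/3)))² = (16.4×0.021 / (1×5.087×0.8398))² = 0.006497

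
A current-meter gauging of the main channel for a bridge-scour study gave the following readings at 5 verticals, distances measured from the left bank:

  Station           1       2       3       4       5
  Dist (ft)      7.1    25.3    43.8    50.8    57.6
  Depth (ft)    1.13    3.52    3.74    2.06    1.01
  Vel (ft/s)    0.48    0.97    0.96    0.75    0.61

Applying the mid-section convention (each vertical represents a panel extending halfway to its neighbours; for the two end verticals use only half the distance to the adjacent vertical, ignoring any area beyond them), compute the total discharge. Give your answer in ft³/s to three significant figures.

w_1 = (25.3 − 7.1)/2 = 9.1 ft; q_1 = 0.48 × 1.13 × 9.1 = 4.936 ft³/s
w_2 = (43.8 − 7.1)/2 = 18.35 ft; q_2 = 0.97 × 3.52 × 18.35 = 62.65 ft³/s
w_3 = (50.8 − 25.3)/2 = 12.75 ft; q_3 = 0.96 × 3.74 × 12.75 = 45.78 ft³/s
w_4 = (57.6 − 43.8)/2 = 6.9 ft; q_4 = 0.75 × 2.06 × 6.9 = 10.66 ft³/s
w_5 = (57.6 − 50.8)/2 = 3.4 ft; q_5 = 0.61 × 1.01 × 3.4 = 2.095 ft³/s
Q = Σ qᵢ = 126.1 ft³/s

126 ft³/s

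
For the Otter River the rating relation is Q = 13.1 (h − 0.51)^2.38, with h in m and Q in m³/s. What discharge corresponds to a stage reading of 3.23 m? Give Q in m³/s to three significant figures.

Q = 13.1 × (3.23 − 0.51)^2.38 = 13.1 × 2.72^2.38 = 141.8 m³/s

142 m³/s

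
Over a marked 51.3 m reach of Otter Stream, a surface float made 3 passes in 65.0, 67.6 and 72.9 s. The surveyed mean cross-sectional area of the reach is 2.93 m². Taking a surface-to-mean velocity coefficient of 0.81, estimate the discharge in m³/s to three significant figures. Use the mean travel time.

1.78 m³/s

t̄ = (65.0 + 67.6 + 72.9) / 3 = 68.5 s
v_surface = L / t̄ = 51.3 / 68.5 = 0.7489 m/s
v_mean = 0.81 × 0.7489 = 0.6066 m/s
Q = A × v_mean = 2.93 × 0.6066 = 1.777 m³/s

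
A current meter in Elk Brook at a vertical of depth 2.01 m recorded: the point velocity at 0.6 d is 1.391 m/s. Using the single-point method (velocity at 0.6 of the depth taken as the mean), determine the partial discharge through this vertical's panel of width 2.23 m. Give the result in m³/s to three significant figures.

v̄ = v₀.₆ = 1.391 m/s
q = v̄ × d × w = 1.391 × 2.01 × 2.23 = 6.235 m³/s

6.23 m³/s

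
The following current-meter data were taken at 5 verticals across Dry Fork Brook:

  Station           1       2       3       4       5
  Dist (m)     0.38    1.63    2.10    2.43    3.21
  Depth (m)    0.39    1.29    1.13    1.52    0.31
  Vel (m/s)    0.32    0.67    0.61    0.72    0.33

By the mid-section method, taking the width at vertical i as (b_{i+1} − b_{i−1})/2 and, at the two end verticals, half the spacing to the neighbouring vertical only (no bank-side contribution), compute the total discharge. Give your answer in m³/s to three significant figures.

w_1 = (1.63 − 0.38)/2 = 0.625 m; q_1 = 0.32 × 0.39 × 0.625 = 0.07800 m³/s
w_2 = (2.10 − 0.38)/2 = 0.86 m; q_2 = 0.67 × 1.29 × 0.86 = 0.7433 m³/s
w_3 = (2.43 − 1.63)/2 = 0.4 m; q_3 = 0.61 × 1.13 × 0.4 = 0.2757 m³/s
w_4 = (3.21 − 2.10)/2 = 0.555 m; q_4 = 0.72 × 1.52 × 0.555 = 0.6074 m³/s
w_5 = (3.21 − 2.43)/2 = 0.39 m; q_5 = 0.33 × 0.31 × 0.39 = 0.03990 m³/s
Q = Σ qᵢ = 1.744 m³/s

1.74 m³/s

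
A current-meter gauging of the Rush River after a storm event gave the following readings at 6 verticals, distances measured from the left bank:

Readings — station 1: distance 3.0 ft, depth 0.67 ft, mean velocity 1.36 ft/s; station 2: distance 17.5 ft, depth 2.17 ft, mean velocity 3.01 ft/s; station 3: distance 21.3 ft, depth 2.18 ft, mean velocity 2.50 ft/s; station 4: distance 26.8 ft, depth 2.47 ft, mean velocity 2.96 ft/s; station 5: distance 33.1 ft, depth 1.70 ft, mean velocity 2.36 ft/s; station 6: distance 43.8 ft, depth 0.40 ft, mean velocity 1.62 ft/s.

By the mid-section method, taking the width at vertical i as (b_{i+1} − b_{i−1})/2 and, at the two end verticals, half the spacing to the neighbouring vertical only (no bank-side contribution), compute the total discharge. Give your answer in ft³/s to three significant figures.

172 ft³/s

w_1 = (17.5 − 3.0)/2 = 7.25 ft; q_1 = 1.36 × 0.67 × 7.25 = 6.606 ft³/s
w_2 = (21.3 − 3.0)/2 = 9.15 ft; q_2 = 3.01 × 2.17 × 9.15 = 59.77 ft³/s
w_3 = (26.8 − 17.5)/2 = 4.65 ft; q_3 = 2.50 × 2.18 × 4.65 = 25.34 ft³/s
w_4 = (33.1 − 21.3)/2 = 5.9 ft; q_4 = 2.96 × 2.47 × 5.9 = 43.14 ft³/s
w_5 = (43.8 − 26.8)/2 = 8.5 ft; q_5 = 2.36 × 1.70 × 8.5 = 34.10 ft³/s
w_6 = (43.8 − 33.1)/2 = 5.35 ft; q_6 = 1.62 × 0.40 × 5.35 = 3.467 ft³/s
Q = Σ qᵢ = 172.4 ft³/s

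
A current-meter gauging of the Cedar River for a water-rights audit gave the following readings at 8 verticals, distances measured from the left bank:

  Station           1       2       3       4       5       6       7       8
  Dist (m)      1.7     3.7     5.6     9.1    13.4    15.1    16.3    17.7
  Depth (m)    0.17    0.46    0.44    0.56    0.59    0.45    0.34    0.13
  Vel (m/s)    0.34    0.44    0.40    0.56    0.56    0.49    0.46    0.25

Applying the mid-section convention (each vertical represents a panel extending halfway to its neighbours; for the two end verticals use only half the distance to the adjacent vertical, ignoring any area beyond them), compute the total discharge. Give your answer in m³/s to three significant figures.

3.69 m³/s

w_1 = (3.7 − 1.7)/2 = 1 m; q_1 = 0.34 × 0.17 × 1 = 0.05780 m³/s
w_2 = (5.6 − 1.7)/2 = 1.95 m; q_2 = 0.44 × 0.46 × 1.95 = 0.3947 m³/s
w_3 = (9.1 − 3.7)/2 = 2.7 m; q_3 = 0.40 × 0.44 × 2.7 = 0.4752 m³/s
w_4 = (13.4 − 5.6)/2 = 3.9 m; q_4 = 0.56 × 0.56 × 3.9 = 1.223 m³/s
w_5 = (15.1 − 9.1)/2 = 3 m; q_5 = 0.56 × 0.59 × 3 = 0.9912 m³/s
w_6 = (16.3 − 13.4)/2 = 1.45 m; q_6 = 0.49 × 0.45 × 1.45 = 0.3197 m³/s
w_7 = (17.7 − 15.1)/2 = 1.3 m; q_7 = 0.46 × 0.34 × 1.3 = 0.2033 m³/s
w_8 = (17.7 − 16.3)/2 = 0.7 m; q_8 = 0.25 × 0.13 × 0.7 = 0.02275 m³/s
Q = Σ qᵢ = 3.688 m³/s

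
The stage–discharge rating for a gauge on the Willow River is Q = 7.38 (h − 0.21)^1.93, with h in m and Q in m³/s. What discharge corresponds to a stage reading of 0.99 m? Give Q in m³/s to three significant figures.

Q = 7.38 × (0.99 − 0.21)^1.93 = 7.38 × 0.78^1.93 = 4.569 m³/s

4.57 m³/s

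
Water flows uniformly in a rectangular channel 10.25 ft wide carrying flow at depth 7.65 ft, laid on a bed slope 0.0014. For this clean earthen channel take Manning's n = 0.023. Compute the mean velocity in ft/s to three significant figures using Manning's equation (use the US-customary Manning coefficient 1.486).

A = b·y = 10.25 × 7.65 = 78.41 ft²
P = b + 2y = 10.25 + 2×7.65 = 25.55 ft
R = A/P = 78.41/25.55 = 3.069 ft
Q = (1.486/n)·A·R^(2/3)·S^(1/2) = (1.486/0.023) × 78.41 × 3.069^(2/3) × 0.0014^(1/2) = 400.3 ft³/s
V = Q/A = 400.3/78.41 = 5.105 ft/s

5.11 ft/s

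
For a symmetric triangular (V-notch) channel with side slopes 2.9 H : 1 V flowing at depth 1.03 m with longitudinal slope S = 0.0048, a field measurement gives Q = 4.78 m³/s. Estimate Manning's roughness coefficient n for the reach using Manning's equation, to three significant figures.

0.0276

A = z·y² = 2.9×1.03² = 3.077 m²
P = 2y√(1+z²) = 2×1.03×√(1+2.9²) = 6.319 m
R = A/P = 3.077/6.319 = 0.4869 m
n = (1/Q)·A·R^(2/3)·S^(1/2) = (1/4.78) × 3.077 × 0.6189 × 0.06928 = 0.02760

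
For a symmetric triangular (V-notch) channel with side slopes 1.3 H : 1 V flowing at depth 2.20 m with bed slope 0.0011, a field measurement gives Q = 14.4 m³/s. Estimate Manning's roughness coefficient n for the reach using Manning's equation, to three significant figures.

A = z·y² = 1.3×2.20² = 6.292 m²
P = 2y√(1+z²) = 2×2.20×√(1+1.3²) = 7.217 m
R = A/P = 6.292/7.217 = 0.8719 m
n = (1/Q)·A·R^(2/3)·S^(1/2) = (1/14.4) × 6.292 × 0.9127 × 0.03317 = 0.01323

0.0132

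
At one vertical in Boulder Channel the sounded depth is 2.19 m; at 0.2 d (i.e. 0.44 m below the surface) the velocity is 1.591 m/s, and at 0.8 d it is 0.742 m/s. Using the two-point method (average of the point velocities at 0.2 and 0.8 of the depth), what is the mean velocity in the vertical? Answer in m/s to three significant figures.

1.17 m/s

v̄ = (1.591 + 0.742) / 2 = 1.167 m/s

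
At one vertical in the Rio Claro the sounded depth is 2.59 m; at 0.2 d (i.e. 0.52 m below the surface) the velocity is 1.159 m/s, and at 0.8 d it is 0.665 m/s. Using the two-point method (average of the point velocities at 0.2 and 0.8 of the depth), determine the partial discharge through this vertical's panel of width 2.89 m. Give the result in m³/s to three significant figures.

6.83 m³/s

v̄ = (1.159 + 0.665) / 2 = 0.9120 m/s
q = v̄ × d × w = 0.9120 × 2.59 × 2.89 = 6.826 m³/s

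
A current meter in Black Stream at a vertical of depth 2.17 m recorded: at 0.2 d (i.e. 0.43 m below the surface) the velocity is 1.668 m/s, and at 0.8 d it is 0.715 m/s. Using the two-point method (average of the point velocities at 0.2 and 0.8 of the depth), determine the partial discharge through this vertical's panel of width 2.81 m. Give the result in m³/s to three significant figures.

7.27 m³/s

v̄ = (1.668 + 0.715) / 2 = 1.192 m/s
q = v̄ × d × w = 1.192 × 2.17 × 2.81 = 7.265 m³/s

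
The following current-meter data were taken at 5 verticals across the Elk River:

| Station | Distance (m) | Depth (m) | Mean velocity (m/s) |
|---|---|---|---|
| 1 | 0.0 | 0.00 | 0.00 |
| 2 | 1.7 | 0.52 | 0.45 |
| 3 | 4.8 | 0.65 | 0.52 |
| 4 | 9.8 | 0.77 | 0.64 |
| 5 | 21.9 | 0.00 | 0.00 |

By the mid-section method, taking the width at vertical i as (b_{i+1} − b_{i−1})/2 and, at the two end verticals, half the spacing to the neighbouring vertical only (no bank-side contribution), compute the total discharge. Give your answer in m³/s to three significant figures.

w_2 = (4.8 − 0.0)/2 = 2.4 m; q_2 = 0.45 × 0.52 × 2.4 = 0.5616 m³/s
w_3 = (9.8 − 1.7)/2 = 4.05 m; q_3 = 0.52 × 0.65 × 4.05 = 1.369 m³/s
w_4 = (21.9 − 4.8)/2 = 8.55 m; q_4 = 0.64 × 0.77 × 8.55 = 4.213 m³/s
Stations 1, 5 contribute zero (depth or velocity is 0).
Q = Σ qᵢ = 6.144 m³/s

6.14 m³/s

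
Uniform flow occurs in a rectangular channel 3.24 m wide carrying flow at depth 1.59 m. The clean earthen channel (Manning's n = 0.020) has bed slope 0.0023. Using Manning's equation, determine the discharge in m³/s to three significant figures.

A = b·y = 3.24 × 1.59 = 5.152 m²
P = b + 2y = 3.24 + 2×1.59 = 6.420 m
R = A/P = 5.152/6.420 = 0.8024 m
Q = (1/n)·A·R^(2/3)·S^(1/2) = (1/0.020) × 5.152 × 0.8024^(2/3) × 0.0023^(1/2) = 10.67 m³/s

10.7 m³/s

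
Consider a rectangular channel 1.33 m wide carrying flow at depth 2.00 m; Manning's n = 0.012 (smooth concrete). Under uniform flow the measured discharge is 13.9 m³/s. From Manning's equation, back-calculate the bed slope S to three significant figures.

A = b·y = 1.33 × 2.00 = 2.660 m²
P = b + 2y = 1.33 + 2×2.00 = 5.330 m
R = A/P = 2.660/5.330 = 0.4991 m
S = (Q·n / (1·A·R^(2/3)))² = (13.9×0.012 / (1×2.660×0.6292))² = 0.009933

0.00993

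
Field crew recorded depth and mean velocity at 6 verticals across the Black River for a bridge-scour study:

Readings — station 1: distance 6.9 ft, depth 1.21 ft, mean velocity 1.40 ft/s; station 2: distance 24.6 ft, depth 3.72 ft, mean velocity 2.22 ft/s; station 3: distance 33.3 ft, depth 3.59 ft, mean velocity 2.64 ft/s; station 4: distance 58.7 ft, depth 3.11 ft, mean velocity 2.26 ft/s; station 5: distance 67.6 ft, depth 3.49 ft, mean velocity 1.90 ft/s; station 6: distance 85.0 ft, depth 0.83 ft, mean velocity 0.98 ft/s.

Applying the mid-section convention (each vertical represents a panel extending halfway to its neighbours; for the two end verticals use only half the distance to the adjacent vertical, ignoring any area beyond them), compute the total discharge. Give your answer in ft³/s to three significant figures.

500 ft³/s

w_1 = (24.6 − 6.9)/2 = 8.85 ft; q_1 = 1.40 × 1.21 × 8.85 = 14.99 ft³/s
w_2 = (33.3 − 6.9)/2 = 13.2 ft; q_2 = 2.22 × 3.72 × 13.2 = 109.0 ft³/s
w_3 = (58.7 − 24.6)/2 = 17.05 ft; q_3 = 2.64 × 3.59 × 17.05 = 161.6 ft³/s
w_4 = (67.6 − 33.3)/2 = 17.15 ft; q_4 = 2.26 × 3.11 × 17.15 = 120.5 ft³/s
w_5 = (85.0 − 58.7)/2 = 13.15 ft; q_5 = 1.90 × 3.49 × 13.15 = 87.20 ft³/s
w_6 = (85.0 − 67.6)/2 = 8.7 ft; q_6 = 0.98 × 0.83 × 8.7 = 7.077 ft³/s
Q = Σ qᵢ = 500.4 ft³/s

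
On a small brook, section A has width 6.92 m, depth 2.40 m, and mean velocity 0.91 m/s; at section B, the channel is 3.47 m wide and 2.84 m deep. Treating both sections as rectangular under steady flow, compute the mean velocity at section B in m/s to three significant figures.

Q = A₁V₁ = (6.92×2.40) × 0.91 = 15.11 m³/s
A₂ = 3.47 × 2.84 = 9.855 m²
V₂ = Q/A₂ = 15.11/9.855 = 1.534 m/s

1.53 m/s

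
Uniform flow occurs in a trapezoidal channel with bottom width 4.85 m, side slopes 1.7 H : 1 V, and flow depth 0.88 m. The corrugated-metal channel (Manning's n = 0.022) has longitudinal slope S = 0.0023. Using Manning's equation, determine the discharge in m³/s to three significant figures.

A = (b + z·y)·y = (4.85 + 1.7×0.88)×0.88 = 5.584 m²
P = b + 2y√(1+z²) = 4.85 + 2×0.88×√(1+1.7²) = 8.321 m
R = A/P = 5.584/8.321 = 0.6711 m
Q = (1/n)·A·R^(2/3)·S^(1/2) = (1/0.022) × 5.584 × 0.6711^(2/3) × 0.0023^(1/2) = 9.332 m³/s

9.33 m³/s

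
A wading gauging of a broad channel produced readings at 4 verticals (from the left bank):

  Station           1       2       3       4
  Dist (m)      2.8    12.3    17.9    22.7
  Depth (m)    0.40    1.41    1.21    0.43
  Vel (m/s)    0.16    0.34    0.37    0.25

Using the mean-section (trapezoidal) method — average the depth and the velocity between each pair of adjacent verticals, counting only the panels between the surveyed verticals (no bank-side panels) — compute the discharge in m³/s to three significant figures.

5.97 m³/s

Panel 1-2: Δb = 9.5 m, d̄ = (0.40+1.41)/2 = 0.905, v̄ = (0.16+0.34)/2 = 0.25 → q = 9.5×0.905×0.25 = 2.149 m³/s
Panel 2-3: Δb = 5.6 m, d̄ = (1.41+1.21)/2 = 1.31, v̄ = (0.34+0.37)/2 = 0.355 → q = 5.6×1.31×0.355 = 2.604 m³/s
Panel 3-4: Δb = 4.8 m, d̄ = (1.21+0.43)/2 = 0.82, v̄ = (0.37+0.25)/2 = 0.31 → q = 4.8×0.82×0.31 = 1.220 m³/s
Q = Σ q = 5.974 m³/s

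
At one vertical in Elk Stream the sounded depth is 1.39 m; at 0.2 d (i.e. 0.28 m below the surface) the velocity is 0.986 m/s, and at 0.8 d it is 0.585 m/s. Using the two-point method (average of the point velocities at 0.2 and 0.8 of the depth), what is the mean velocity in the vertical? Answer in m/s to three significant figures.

v̄ = (0.986 + 0.585) / 2 = 0.7855 m/s

0.786 m/s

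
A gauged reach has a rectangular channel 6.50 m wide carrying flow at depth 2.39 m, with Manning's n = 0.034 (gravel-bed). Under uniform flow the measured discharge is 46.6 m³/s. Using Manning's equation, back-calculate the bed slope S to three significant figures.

0.00679

A = b·y = 6.50 × 2.39 = 15.54 m²
P = b + 2y = 6.50 + 2×2.39 = 11.28 m
R = A/P = 15.54/11.28 = 1.377 m
S = (Q·n / (1·A·R^(2/3)))² = (46.6×0.034 / (1×15.54×1.238))² = 0.006788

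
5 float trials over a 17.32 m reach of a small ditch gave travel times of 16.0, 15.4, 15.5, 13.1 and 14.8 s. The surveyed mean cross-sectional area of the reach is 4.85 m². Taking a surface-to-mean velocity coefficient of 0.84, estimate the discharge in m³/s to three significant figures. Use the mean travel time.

t̄ = (16.0 + 15.4 + 15.5 + 13.1 + 14.8) / 5 = 14.96 s
v_surface = L / t̄ = 17.32 / 14.96 = 1.158 m/s
v_mean = 0.84 × 1.158 = 0.9725 m/s
Q = A × v_mean = 4.85 × 0.9725 = 4.717 m³/s

4.72 m³/s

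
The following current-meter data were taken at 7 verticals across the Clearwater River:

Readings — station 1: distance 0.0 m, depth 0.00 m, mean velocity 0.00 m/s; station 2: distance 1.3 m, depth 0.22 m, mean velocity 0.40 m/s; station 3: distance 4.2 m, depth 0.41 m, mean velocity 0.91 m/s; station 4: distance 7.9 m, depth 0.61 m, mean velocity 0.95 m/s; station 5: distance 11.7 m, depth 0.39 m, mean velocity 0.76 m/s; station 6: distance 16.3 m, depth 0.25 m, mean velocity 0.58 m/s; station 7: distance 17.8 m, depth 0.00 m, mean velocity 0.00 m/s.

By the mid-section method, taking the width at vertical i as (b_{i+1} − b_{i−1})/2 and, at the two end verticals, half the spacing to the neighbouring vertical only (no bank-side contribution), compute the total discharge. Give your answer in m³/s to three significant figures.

w_2 = (4.2 − 0.0)/2 = 2.1 m; q_2 = 0.40 × 0.22 × 2.1 = 0.1848 m³/s
w_3 = (7.9 − 1.3)/2 = 3.3 m; q_3 = 0.91 × 0.41 × 3.3 = 1.231 m³/s
w_4 = (11.7 − 4.2)/2 = 3.75 m; q_4 = 0.95 × 0.61 × 3.75 = 2.173 m³/s
w_5 = (16.3 − 7.9)/2 = 4.2 m; q_5 = 0.76 × 0.39 × 4.2 = 1.245 m³/s
w_6 = (17.8 − 11.7)/2 = 3.05 m; q_6 = 0.58 × 0.25 × 3.05 = 0.4423 m³/s
Stations 1, 7 contribute zero (depth or velocity is 0).
Q = Σ qᵢ = 5.276 m³/s

5.28 m³/s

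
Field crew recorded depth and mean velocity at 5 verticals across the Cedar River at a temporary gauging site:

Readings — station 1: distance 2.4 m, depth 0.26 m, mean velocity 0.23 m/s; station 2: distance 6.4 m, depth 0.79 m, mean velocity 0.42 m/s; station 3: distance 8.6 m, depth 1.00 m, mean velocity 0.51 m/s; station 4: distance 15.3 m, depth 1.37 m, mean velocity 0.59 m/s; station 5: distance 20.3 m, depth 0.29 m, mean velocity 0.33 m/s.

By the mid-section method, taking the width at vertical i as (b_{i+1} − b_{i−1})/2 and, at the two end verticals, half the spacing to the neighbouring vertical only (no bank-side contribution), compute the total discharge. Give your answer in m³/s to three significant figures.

8.39 m³/s

w_1 = (6.4 − 2.4)/2 = 2 m; q_1 = 0.23 × 0.26 × 2 = 0.1196 m³/s
w_2 = (8.6 − 2.4)/2 = 3.1 m; q_2 = 0.42 × 0.79 × 3.1 = 1.029 m³/s
w_3 = (15.3 − 6.4)/2 = 4.45 m; q_3 = 0.51 × 1.00 × 4.45 = 2.270 m³/s
w_4 = (20.3 − 8.6)/2 = 5.85 m; q_4 = 0.59 × 1.37 × 5.85 = 4.729 m³/s
w_5 = (20.3 − 15.3)/2 = 2.5 m; q_5 = 0.33 × 0.29 × 2.5 = 0.2393 m³/s
Q = Σ qᵢ = 8.385 m³/s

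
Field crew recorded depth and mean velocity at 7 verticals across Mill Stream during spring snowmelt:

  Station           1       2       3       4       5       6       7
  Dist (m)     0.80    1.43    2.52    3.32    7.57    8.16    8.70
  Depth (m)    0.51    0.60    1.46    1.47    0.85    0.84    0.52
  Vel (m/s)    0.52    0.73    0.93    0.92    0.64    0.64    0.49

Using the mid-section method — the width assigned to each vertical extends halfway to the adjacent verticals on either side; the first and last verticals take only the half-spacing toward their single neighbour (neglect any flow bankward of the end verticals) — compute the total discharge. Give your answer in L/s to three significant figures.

6850 L/s

w_1 = (1.43 − 0.80)/2 = 0.315 m; q_1 = 0.52 × 0.51 × 0.315 = 0.08354 m³/s
w_2 = (2.52 − 0.80)/2 = 0.86 m; q_2 = 0.73 × 0.60 × 0.86 = 0.3767 m³/s
w_3 = (3.32 − 1.43)/2 = 0.945 m; q_3 = 0.93 × 1.46 × 0.945 = 1.283 m³/s
w_4 = (7.57 − 2.52)/2 = 2.525 m; q_4 = 0.92 × 1.47 × 2.525 = 3.415 m³/s
w_5 = (8.16 − 3.32)/2 = 2.42 m; q_5 = 0.64 × 0.85 × 2.42 = 1.316 m³/s
w_6 = (8.70 − 7.57)/2 = 0.565 m; q_6 = 0.64 × 0.84 × 0.565 = 0.3037 m³/s
w_7 = (8.70 − 8.16)/2 = 0.27 m; q_7 = 0.49 × 0.52 × 0.27 = 0.06880 m³/s
Q = Σ qᵢ = 6.847 m³/s
= 6.847 × 1000 = 6847 L/s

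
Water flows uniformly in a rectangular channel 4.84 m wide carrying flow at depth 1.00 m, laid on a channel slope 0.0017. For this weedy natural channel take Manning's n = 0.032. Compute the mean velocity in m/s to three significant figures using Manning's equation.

A = b·y = 4.84 × 1.00 = 4.840 m²
P = b + 2y = 4.84 + 2×1.00 = 6.840 m
R = A/P = 4.840/6.840 = 0.7076 m
Q = (1/n)·A·R^(2/3)·S^(1/2) = (1/0.032) × 4.840 × 0.7076^(2/3) × 0.0017^(1/2) = 4.952 m³/s
V = Q/A = 4.952/4.840 = 1.023 m/s

1.02 m/s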